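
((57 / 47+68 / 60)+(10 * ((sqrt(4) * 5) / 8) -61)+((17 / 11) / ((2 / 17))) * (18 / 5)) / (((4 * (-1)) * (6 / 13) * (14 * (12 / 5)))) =-229255 / 12507264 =-0.02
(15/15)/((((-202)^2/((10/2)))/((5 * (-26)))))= -325/20402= -0.02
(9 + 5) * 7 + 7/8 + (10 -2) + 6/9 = 2581/24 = 107.54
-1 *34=-34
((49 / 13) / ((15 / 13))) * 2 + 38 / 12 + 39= 487 / 10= 48.70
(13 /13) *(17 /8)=17 /8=2.12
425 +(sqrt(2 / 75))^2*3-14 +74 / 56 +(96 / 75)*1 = 289577 / 700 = 413.68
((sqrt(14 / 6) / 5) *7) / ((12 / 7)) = 49 *sqrt(21) / 180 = 1.25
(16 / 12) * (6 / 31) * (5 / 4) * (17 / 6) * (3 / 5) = 17 / 31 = 0.55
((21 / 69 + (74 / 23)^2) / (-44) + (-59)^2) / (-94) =-81018119 / 2187944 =-37.03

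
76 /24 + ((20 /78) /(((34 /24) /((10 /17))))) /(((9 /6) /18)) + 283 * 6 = 38376499 /22542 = 1702.44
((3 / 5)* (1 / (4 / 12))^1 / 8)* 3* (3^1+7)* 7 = 189 / 4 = 47.25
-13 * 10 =-130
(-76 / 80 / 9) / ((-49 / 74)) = 703 / 4410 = 0.16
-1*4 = -4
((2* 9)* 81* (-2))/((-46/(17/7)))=24786/161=153.95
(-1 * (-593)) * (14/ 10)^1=830.20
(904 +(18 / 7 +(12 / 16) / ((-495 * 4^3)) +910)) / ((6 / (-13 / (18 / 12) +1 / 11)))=-2596.41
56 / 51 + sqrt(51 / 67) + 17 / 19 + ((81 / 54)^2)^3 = sqrt(3417) / 67 + 829985 / 62016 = 14.26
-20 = -20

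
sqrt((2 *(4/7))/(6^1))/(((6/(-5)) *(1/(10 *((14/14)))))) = -3.64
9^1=9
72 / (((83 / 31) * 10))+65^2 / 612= 2436367 / 253980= 9.59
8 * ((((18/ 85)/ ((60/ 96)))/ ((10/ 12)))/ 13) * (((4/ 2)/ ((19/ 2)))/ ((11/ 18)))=497664/ 5773625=0.09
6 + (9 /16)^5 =6350505 /1048576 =6.06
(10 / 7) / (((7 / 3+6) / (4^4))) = 1536 / 35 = 43.89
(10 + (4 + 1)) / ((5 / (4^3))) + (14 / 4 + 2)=395 / 2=197.50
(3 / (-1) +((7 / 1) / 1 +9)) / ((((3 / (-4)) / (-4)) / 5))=1040 / 3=346.67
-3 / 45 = -1 / 15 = -0.07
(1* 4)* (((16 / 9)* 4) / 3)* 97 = 24832 / 27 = 919.70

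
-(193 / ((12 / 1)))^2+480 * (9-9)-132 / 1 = -390.67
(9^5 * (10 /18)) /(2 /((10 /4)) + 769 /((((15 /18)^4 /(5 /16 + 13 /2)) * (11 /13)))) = 225534375 /88269013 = 2.56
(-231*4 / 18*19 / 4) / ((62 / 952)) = -348194 / 93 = -3744.02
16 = 16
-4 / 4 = -1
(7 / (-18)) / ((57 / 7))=-49 / 1026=-0.05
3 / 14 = 0.21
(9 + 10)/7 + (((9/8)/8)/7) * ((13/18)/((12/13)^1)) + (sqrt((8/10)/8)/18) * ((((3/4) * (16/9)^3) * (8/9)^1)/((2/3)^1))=1024 * sqrt(10)/32805 + 29353/10752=2.83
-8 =-8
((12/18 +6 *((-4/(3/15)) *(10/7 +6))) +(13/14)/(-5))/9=-187099/1890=-98.99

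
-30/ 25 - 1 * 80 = -81.20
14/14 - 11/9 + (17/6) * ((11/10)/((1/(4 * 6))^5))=1116758006/45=24816844.58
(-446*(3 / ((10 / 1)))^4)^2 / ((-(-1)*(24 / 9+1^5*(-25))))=-978815907 / 1675000000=-0.58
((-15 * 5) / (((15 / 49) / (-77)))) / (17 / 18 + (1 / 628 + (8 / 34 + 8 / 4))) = 362524932 / 61135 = 5929.91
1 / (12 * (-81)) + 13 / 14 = 6311 / 6804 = 0.93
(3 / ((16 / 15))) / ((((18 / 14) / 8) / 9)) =157.50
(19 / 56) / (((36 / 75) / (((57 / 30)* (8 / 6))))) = 1805 / 1008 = 1.79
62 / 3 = 20.67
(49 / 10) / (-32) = -49 / 320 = -0.15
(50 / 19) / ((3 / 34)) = 1700 / 57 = 29.82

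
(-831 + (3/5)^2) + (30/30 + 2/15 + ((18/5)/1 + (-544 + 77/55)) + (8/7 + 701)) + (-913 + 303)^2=195002659/525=371433.64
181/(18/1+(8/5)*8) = 905/154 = 5.88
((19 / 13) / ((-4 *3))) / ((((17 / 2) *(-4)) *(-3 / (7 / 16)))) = -0.00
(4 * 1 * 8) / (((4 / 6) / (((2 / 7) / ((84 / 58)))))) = 464 / 49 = 9.47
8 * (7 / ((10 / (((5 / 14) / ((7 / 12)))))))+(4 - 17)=-67 / 7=-9.57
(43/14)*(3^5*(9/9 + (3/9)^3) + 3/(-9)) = 32465/42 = 772.98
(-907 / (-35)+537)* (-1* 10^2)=-394040 / 7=-56291.43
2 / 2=1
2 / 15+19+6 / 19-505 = -138382 / 285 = -485.55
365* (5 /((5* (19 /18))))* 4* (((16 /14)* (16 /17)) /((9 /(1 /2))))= 186880 /2261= 82.65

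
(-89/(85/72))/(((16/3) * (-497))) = 2403/84490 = 0.03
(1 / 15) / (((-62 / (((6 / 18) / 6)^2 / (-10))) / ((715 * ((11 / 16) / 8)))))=1573 / 77137920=0.00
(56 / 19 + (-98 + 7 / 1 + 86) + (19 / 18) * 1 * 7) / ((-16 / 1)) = -1825 / 5472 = -0.33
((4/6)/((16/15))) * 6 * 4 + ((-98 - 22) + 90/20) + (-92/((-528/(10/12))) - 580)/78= -107.93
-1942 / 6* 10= -9710 / 3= -3236.67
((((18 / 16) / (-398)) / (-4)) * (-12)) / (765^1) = -3 / 270640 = -0.00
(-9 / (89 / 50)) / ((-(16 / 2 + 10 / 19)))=475 / 801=0.59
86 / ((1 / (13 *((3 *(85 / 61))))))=285090 / 61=4673.61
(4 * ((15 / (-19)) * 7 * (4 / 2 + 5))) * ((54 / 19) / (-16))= 19845 / 722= 27.49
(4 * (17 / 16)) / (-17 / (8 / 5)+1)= -34 / 77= -0.44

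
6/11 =0.55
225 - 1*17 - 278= -70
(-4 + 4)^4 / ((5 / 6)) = 0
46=46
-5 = -5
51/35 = 1.46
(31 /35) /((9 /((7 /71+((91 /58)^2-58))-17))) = -178785277 /25078620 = -7.13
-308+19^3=6551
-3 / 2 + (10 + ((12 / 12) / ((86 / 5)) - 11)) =-105 / 43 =-2.44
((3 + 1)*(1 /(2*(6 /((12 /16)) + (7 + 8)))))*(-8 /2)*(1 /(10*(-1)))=4 /115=0.03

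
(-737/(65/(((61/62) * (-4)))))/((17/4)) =10.50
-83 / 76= -1.09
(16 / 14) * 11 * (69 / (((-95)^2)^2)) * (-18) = -109296 / 570154375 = -0.00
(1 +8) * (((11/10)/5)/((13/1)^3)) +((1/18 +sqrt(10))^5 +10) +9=4856682484141/103784522400 +10530005 * sqrt(10)/104976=364.00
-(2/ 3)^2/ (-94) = 2/ 423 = 0.00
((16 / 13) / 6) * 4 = 32 / 39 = 0.82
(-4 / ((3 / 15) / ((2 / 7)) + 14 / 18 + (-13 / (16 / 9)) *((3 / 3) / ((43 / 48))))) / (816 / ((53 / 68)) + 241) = 820440 / 1765980331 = 0.00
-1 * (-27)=27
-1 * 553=-553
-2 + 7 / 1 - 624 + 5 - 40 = -654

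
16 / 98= 8 / 49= 0.16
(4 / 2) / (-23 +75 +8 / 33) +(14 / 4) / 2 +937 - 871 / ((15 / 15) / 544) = -815254105 / 1724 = -472885.21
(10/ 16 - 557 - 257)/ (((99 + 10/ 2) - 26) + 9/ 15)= -10845/ 1048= -10.35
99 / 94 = 1.05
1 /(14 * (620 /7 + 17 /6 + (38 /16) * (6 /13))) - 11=-1111043 /101011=-11.00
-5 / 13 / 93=-5 / 1209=-0.00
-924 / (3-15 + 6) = 154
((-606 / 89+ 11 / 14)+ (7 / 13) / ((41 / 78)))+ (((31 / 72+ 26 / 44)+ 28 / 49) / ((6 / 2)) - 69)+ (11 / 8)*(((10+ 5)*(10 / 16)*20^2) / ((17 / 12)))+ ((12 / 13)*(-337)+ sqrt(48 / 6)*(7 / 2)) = 7*sqrt(2)+ 43659935747599 / 13412527128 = 3265.06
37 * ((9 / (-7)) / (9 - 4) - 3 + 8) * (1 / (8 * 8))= 3071 / 1120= 2.74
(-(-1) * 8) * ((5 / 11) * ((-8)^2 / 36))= 640 / 99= 6.46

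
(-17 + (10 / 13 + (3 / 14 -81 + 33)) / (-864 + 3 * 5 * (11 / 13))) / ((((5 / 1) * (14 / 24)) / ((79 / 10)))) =-207405731 / 4519025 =-45.90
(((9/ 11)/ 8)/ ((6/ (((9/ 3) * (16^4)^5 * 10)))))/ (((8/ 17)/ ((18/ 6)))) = 43351324312743343061729280/ 11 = 3941029482976667551066298.00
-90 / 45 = -2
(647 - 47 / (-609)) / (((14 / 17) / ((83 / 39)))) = 278016385 / 166257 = 1672.21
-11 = -11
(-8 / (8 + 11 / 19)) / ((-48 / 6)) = 19 / 163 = 0.12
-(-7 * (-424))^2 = -8809024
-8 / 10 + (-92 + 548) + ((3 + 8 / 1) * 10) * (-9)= -2674 / 5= -534.80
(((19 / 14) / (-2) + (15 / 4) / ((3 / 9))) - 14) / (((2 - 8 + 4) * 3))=4 / 7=0.57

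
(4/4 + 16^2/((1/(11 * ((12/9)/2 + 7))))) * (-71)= -4598741/3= -1532913.67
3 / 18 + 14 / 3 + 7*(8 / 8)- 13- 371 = -2233 / 6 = -372.17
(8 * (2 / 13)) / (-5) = -16 / 65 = -0.25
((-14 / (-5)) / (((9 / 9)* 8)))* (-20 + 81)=427 / 20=21.35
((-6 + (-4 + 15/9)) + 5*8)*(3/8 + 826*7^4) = 1507252045/24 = 62802168.54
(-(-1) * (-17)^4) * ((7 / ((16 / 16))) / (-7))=-83521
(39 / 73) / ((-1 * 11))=-39 / 803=-0.05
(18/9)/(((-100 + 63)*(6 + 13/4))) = -8/1369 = -0.01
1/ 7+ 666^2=3104893/ 7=443556.14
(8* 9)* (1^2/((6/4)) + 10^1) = 768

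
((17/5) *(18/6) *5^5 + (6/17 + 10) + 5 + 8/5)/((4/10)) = 1355408/17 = 79729.88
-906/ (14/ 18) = -8154/ 7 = -1164.86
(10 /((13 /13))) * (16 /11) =160 /11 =14.55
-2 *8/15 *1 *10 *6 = -64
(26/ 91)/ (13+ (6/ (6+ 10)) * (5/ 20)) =64/ 2933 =0.02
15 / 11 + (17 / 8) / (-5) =0.94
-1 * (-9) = 9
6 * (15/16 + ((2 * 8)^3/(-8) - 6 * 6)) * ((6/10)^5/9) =-708993/25000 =-28.36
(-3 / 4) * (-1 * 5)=15 / 4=3.75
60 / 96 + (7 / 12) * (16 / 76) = 341 / 456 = 0.75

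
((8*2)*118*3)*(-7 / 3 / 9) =-13216 / 9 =-1468.44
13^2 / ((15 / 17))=2873 / 15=191.53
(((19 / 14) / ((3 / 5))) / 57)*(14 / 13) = 5 / 117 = 0.04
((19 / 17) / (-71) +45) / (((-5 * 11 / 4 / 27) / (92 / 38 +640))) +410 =-379991734 / 6745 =-56336.80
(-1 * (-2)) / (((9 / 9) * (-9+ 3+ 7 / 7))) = -2 / 5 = -0.40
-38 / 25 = -1.52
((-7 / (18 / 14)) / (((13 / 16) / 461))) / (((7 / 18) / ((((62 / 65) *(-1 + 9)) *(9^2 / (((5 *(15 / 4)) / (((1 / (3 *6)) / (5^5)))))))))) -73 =-5126454289 / 66015625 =-77.66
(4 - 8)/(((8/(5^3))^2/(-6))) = 46875/8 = 5859.38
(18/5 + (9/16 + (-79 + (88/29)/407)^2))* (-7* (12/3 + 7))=-44283503805849/92106320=-480786.81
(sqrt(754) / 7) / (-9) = -sqrt(754) / 63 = -0.44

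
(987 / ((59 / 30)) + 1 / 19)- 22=537987 / 1121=479.92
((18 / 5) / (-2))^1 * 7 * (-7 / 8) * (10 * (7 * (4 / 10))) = 3087 / 10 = 308.70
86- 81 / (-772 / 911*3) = 90989 / 772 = 117.86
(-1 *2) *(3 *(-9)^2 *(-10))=4860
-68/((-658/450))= 46.50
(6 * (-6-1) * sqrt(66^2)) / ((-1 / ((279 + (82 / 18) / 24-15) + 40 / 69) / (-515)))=-52161195625 / 138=-377979678.44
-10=-10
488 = 488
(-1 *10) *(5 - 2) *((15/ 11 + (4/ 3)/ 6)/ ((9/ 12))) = -6280/ 99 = -63.43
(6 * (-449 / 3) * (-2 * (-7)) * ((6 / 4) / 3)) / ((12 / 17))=-53431 / 6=-8905.17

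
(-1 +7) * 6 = 36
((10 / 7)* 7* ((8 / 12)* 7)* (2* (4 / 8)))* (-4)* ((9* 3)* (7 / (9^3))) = -3920 / 81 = -48.40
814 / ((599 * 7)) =814 / 4193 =0.19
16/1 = 16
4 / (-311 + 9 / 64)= -256 / 19895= -0.01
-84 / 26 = -42 / 13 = -3.23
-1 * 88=-88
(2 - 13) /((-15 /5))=11 /3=3.67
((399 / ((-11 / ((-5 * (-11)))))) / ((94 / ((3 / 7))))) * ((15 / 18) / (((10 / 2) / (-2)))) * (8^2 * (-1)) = -9120 / 47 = -194.04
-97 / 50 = -1.94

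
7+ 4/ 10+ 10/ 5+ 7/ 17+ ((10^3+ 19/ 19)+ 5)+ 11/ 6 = 518999/ 510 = 1017.65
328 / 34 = 164 / 17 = 9.65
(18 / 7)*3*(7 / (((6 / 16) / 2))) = 288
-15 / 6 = -5 / 2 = -2.50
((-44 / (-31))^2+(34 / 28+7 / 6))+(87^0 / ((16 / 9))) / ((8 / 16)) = 891277 / 161448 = 5.52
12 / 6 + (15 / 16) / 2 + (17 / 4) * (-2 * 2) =-465 / 32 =-14.53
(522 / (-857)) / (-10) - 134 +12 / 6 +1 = -561074 / 4285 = -130.94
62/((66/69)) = 713/11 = 64.82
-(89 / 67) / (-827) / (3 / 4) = 356 / 166227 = 0.00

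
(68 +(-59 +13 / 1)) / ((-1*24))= -11 / 12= -0.92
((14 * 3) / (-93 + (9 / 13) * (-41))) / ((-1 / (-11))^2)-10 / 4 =-23337 / 526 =-44.37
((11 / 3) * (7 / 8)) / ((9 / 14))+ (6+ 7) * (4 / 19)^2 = 217043 / 38988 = 5.57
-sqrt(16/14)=-2*sqrt(14)/7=-1.07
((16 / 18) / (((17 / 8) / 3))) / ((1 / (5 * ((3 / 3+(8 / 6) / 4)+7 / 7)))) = 2240 / 153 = 14.64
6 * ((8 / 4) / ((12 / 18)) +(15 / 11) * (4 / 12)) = 228 / 11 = 20.73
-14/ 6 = -7/ 3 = -2.33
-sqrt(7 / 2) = -sqrt(14) / 2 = -1.87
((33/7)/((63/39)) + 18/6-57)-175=-11078/49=-226.08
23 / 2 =11.50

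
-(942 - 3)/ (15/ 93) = -29109/ 5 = -5821.80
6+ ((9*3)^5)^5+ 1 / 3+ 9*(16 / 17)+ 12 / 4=31021606173381243165103883623561927565 / 51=608266787713357709119684000000000000.00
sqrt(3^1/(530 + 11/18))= 3* sqrt(57306)/9551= 0.08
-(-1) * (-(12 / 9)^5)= -4.21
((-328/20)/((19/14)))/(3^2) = -1148/855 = -1.34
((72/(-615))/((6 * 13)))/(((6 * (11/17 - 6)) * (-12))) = -17/4365270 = -0.00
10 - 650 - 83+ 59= -664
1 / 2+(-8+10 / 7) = -85 / 14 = -6.07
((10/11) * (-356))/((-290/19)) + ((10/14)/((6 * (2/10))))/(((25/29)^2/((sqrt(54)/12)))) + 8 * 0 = 841 * sqrt(6)/4200 + 6764/319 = 21.69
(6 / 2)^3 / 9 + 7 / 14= 7 / 2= 3.50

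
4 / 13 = 0.31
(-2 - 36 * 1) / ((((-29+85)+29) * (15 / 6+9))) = -76 / 1955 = -0.04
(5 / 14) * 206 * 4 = 2060 / 7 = 294.29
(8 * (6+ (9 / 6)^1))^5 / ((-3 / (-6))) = 1555200000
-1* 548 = -548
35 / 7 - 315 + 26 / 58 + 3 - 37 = -9963 / 29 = -343.55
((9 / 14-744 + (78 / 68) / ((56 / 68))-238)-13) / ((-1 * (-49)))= -27803 / 1372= -20.26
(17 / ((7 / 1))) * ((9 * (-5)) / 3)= -255 / 7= -36.43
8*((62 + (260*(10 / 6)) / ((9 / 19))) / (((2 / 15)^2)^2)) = 24725625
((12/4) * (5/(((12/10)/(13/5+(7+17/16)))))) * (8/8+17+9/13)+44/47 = 48728869/19552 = 2492.27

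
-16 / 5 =-3.20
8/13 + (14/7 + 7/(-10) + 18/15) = 81/26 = 3.12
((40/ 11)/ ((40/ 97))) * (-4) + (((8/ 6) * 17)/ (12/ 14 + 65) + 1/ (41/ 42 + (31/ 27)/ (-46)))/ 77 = -2217717517/ 62905755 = -35.25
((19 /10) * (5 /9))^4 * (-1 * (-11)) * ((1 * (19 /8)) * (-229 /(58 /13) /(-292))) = 81084813953 /14222988288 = 5.70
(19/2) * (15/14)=10.18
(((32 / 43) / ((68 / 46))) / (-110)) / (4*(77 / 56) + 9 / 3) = -368 / 683485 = -0.00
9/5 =1.80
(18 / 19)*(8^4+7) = 3887.05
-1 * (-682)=682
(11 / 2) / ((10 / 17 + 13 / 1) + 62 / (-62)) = 187 / 428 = 0.44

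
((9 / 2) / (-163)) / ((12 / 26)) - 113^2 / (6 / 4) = -16650893 / 1956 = -8512.73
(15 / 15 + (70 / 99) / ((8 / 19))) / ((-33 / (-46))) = 24403 / 6534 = 3.73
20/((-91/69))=-1380/91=-15.16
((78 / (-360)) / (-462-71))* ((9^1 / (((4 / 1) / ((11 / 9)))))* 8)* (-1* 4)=-22 / 615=-0.04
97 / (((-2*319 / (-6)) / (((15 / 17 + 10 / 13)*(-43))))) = -4567245 / 70499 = -64.78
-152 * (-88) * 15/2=100320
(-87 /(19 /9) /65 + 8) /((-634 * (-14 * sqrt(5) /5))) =9097 * sqrt(5) /10961860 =0.00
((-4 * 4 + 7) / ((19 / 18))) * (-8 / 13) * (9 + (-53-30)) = -95904 / 247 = -388.28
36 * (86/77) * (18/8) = 6966/77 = 90.47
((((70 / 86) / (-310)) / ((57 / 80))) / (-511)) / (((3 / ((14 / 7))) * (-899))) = -80 / 14959215261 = -0.00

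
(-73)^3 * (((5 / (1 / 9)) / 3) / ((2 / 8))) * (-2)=46682040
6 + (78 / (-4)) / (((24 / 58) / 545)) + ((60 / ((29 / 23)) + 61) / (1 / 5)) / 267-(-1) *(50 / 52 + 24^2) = -20210821351 / 805272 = -25098.13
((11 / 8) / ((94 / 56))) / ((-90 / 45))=-0.41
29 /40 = 0.72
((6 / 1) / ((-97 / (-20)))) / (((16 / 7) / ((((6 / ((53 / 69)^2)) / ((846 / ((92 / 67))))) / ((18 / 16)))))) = 6813520 / 858017477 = 0.01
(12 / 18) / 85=2 / 255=0.01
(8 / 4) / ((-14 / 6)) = -6 / 7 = -0.86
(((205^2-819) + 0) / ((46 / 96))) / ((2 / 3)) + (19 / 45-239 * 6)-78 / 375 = 3300586793 / 25875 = 127558.91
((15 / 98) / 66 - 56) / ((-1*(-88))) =-0.64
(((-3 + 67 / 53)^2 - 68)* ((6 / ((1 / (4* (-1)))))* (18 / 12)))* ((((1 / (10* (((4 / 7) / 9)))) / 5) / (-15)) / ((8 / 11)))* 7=-664155261 / 1404500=-472.88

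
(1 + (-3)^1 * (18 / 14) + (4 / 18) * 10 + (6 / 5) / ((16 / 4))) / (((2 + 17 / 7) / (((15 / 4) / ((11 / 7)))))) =-1477 / 8184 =-0.18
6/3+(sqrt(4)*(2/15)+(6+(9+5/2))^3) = 643397/120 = 5361.64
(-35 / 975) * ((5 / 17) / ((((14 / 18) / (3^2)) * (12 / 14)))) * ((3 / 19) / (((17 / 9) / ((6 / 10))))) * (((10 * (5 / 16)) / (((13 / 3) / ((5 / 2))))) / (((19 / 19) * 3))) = -127575 / 29695328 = -0.00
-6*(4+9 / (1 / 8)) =-456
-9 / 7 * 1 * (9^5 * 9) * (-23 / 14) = 1122533.54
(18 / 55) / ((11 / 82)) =1476 / 605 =2.44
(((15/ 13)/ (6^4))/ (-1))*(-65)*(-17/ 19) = -425/ 8208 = -0.05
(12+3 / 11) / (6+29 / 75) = 10125 / 5269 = 1.92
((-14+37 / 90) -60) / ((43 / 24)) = -26492 / 645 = -41.07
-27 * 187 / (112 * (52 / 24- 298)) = 15147 / 99400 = 0.15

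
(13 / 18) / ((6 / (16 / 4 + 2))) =13 / 18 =0.72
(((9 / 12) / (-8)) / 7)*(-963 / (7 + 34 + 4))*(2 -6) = -321 / 280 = -1.15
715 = 715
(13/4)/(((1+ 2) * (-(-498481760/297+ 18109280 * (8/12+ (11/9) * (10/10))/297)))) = 0.00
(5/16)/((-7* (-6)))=5/672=0.01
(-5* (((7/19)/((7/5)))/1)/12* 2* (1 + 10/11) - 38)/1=-16059/418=-38.42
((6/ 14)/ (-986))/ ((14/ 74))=-0.00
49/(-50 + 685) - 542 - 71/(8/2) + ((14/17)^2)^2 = -118633287809/212143340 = -559.21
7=7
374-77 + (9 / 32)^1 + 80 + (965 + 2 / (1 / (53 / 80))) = 214977 / 160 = 1343.61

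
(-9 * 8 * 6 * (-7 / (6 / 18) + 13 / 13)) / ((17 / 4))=34560 / 17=2032.94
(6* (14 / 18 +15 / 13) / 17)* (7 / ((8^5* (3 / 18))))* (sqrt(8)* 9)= 7119* sqrt(2) / 452608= 0.02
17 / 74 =0.23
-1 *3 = -3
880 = 880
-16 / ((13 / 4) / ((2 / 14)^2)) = -0.10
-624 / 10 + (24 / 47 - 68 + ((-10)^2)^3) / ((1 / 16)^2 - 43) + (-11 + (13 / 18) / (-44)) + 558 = -5183419483489 / 227624760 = -22771.77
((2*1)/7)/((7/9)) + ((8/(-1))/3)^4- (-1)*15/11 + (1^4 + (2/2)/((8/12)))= 4784929/87318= 54.80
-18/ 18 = -1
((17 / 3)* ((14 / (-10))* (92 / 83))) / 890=-5474 / 554025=-0.01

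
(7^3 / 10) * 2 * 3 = 1029 / 5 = 205.80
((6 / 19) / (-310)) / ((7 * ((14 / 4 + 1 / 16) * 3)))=-16 / 1175055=-0.00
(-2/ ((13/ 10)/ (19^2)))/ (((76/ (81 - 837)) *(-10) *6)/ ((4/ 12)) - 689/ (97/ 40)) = 735357/ 352235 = 2.09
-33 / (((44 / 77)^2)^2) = -79233 / 256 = -309.50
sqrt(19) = 4.36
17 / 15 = 1.13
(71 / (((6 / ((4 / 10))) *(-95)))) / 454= -71 / 646950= -0.00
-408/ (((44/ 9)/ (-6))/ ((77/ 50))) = 19278/ 25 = 771.12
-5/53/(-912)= 5/48336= 0.00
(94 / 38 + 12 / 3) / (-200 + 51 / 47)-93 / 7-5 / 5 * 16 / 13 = -235176622 / 16164421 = -14.55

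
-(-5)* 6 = 30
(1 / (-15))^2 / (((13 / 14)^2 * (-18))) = -98 / 342225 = -0.00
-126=-126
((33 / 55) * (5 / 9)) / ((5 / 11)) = 11 / 15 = 0.73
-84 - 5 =-89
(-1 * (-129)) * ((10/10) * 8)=1032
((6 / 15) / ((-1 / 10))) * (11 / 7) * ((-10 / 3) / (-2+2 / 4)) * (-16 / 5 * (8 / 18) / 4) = 2816 / 567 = 4.97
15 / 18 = 5 / 6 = 0.83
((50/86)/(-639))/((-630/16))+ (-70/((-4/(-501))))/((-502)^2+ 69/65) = -281671175315/8101481398794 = -0.03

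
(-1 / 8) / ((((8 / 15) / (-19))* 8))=285 / 512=0.56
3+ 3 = 6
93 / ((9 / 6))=62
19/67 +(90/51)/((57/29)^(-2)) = 6802133/957899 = 7.10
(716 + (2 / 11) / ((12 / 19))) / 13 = 47275 / 858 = 55.10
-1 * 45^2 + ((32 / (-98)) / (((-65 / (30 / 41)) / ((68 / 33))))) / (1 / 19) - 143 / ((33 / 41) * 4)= -2069.27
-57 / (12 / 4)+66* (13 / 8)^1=353 / 4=88.25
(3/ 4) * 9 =27/ 4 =6.75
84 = 84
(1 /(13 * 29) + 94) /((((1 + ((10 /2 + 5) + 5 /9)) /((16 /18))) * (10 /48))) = 850536 /24505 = 34.71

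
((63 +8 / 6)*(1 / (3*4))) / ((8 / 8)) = 193 / 36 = 5.36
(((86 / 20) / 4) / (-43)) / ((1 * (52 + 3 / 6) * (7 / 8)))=-2 / 3675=-0.00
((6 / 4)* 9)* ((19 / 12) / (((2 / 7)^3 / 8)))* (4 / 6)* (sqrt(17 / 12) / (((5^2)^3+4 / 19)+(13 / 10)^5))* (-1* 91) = -140848662500* sqrt(51) / 29694954567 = -33.87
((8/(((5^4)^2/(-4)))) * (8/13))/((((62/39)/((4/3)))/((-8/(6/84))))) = 57344/12109375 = 0.00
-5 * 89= -445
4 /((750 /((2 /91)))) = 4 /34125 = 0.00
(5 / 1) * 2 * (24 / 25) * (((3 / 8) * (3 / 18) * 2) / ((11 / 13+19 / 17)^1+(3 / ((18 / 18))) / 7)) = 9282 / 18505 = 0.50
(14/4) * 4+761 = 775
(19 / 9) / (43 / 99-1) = -209 / 56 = -3.73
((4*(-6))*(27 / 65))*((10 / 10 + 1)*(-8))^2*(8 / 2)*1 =-663552 / 65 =-10208.49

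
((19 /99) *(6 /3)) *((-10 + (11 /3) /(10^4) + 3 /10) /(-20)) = 5528791 /29700000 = 0.19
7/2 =3.50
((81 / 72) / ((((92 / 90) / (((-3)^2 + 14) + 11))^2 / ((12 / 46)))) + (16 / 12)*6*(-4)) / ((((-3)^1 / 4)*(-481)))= 14243699 / 17556981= 0.81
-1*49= -49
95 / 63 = 1.51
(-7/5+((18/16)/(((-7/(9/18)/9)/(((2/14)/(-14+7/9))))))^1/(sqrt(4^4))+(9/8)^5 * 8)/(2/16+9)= 1554445483/1089697280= 1.43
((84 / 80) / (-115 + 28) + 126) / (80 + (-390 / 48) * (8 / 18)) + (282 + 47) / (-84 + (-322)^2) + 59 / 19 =969959513 / 203870000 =4.76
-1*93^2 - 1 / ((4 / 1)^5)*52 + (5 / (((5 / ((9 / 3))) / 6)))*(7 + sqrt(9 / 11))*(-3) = -2310925 / 256 - 162*sqrt(11) / 11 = -9075.90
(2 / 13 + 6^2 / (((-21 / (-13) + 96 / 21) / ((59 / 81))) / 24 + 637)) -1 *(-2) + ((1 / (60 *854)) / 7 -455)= -11559553519681879 / 25529631855000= -452.79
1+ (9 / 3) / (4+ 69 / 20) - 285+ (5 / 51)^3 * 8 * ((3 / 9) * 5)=-16815156968 / 59294997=-283.58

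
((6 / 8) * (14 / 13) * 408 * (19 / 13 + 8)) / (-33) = -175644 / 1859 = -94.48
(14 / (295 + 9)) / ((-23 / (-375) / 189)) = 496125 / 3496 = 141.91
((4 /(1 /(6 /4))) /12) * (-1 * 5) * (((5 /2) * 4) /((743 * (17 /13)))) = -325 /12631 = -0.03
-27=-27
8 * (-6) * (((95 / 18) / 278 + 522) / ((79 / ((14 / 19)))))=-146282248 / 625917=-233.71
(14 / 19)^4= 38416 / 130321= 0.29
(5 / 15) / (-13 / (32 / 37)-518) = -0.00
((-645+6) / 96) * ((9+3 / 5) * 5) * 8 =-2556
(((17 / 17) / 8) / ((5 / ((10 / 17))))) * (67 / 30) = 67 / 2040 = 0.03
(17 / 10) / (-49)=-17 / 490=-0.03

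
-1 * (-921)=921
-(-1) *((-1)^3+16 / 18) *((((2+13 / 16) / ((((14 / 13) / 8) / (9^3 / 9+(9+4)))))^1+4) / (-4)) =27551 / 504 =54.66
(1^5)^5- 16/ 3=-13/ 3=-4.33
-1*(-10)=10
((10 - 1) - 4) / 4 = 5 / 4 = 1.25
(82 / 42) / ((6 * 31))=0.01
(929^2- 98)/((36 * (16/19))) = 16395917/576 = 28465.13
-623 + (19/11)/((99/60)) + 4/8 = -451175/726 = -621.45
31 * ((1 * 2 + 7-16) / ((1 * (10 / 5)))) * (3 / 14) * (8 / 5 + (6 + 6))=-1581 / 5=-316.20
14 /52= 7 /26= 0.27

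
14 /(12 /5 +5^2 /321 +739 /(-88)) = -1977360 /836119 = -2.36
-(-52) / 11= 4.73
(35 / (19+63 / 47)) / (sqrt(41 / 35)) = 1645 * sqrt(1435) / 39196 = 1.59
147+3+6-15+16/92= 3247/23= 141.17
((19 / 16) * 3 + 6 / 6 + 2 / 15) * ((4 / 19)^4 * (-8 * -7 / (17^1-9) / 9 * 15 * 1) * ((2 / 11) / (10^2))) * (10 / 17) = 126224 / 1096651215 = 0.00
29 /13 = 2.23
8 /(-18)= -4 /9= -0.44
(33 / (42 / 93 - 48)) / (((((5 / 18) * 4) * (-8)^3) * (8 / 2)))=837 / 2744320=0.00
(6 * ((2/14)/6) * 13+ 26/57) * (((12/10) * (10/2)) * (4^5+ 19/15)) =4055662/285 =14230.39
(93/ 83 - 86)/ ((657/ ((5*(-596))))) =20994100/ 54531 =384.99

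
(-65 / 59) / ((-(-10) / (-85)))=1105 / 118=9.36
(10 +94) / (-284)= -0.37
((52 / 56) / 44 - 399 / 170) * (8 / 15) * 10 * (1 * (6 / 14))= -243574 / 45815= -5.32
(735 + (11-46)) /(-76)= -175 /19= -9.21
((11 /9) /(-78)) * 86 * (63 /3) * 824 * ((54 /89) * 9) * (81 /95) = -11933426736 /109915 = -108569.59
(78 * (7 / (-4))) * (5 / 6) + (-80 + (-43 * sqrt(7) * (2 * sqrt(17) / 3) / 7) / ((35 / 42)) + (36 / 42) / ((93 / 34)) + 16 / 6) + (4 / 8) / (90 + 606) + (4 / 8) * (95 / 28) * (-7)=-61211533 / 302064 - 172 * sqrt(119) / 35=-256.25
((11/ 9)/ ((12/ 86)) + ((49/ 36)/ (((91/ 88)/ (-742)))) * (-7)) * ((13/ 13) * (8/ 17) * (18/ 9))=38443240/ 5967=6442.64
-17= -17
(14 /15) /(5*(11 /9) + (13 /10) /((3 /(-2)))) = 21 /118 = 0.18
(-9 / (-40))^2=81 / 1600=0.05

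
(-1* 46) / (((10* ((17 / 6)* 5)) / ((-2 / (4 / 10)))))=138 / 85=1.62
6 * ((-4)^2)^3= 24576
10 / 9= 1.11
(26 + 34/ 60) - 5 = 647/ 30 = 21.57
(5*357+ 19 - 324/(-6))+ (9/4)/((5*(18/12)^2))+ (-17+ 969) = 14051/5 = 2810.20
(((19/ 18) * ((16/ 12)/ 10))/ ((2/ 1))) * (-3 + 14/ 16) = -323/ 2160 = -0.15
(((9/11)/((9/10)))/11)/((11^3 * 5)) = 2/161051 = 0.00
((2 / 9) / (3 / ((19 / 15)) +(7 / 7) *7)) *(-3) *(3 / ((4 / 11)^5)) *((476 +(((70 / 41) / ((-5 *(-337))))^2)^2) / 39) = -4423823219391710063128969 / 10795141880245498111232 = -409.80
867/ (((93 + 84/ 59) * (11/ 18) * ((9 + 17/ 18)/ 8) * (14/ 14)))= 14732064/ 1218811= 12.09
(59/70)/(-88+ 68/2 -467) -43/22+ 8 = 1212303/200585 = 6.04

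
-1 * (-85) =85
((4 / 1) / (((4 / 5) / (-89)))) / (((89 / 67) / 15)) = -5025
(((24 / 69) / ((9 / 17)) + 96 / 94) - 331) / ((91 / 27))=-9611913 / 98371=-97.71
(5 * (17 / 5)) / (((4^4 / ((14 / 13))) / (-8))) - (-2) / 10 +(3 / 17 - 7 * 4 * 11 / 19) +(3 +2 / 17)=-13.29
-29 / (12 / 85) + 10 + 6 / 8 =-584 / 3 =-194.67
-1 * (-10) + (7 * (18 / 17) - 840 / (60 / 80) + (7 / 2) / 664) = -24891913 / 22576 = -1102.58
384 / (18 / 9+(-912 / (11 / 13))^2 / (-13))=-23232 / 5406215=-0.00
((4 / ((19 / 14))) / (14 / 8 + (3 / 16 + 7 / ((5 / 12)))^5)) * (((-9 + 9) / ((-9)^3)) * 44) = 0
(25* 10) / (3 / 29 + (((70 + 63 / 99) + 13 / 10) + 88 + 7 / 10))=39875 / 25638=1.56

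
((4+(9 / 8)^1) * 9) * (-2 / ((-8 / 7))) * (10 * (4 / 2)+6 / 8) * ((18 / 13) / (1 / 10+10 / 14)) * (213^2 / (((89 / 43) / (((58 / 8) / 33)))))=424518091641945 / 30952064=13715340.33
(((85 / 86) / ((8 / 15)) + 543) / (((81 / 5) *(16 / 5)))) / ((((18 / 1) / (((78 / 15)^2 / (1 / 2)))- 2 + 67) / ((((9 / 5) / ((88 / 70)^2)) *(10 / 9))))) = 43113991375 / 211774920192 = 0.20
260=260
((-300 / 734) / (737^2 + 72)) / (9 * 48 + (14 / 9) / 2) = -270 / 155308799213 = -0.00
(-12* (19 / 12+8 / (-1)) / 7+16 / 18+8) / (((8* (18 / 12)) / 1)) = 179 / 108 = 1.66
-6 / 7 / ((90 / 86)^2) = -3698 / 4725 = -0.78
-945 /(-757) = 945 /757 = 1.25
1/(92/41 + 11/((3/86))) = 123/39062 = 0.00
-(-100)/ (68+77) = 20/ 29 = 0.69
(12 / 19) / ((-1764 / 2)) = -2 / 2793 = -0.00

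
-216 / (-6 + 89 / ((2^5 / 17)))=-6912 / 1321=-5.23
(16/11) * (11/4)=4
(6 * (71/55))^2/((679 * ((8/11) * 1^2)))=45369/373450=0.12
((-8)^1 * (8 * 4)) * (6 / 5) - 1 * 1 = -1541 / 5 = -308.20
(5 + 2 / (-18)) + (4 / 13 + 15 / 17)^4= 6.89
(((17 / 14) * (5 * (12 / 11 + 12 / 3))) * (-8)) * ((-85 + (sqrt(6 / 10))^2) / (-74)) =-114784 / 407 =-282.02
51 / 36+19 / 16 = 125 / 48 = 2.60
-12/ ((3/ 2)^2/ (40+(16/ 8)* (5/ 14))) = -217.14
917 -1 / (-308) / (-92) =25984111 / 28336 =917.00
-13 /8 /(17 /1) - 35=-4773 /136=-35.10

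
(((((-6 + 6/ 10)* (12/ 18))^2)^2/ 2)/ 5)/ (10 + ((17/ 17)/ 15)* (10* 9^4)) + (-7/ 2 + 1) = -4274689/ 1712500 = -2.50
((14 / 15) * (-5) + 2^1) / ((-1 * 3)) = 8 / 9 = 0.89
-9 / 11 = -0.82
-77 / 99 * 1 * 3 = -7 / 3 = -2.33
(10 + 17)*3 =81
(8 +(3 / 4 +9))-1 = 67 / 4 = 16.75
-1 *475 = -475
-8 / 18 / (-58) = 2 / 261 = 0.01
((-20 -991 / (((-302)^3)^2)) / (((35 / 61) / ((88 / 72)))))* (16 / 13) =-3393695861682171947 / 64722357272669460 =-52.43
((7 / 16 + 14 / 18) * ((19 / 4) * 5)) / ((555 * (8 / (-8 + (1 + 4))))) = -3325 / 170496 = -0.02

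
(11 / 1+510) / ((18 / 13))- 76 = 5405 / 18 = 300.28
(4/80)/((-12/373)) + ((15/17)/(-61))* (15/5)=-397601/248880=-1.60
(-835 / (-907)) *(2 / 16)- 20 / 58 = -48345 / 210424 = -0.23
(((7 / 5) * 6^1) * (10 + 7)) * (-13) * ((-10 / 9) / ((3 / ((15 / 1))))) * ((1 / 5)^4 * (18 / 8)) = 4641 / 125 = 37.13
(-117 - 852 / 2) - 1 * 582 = -1125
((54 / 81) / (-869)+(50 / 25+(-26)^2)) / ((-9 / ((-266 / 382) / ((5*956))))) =58770838 / 5355312435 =0.01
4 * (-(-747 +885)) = -552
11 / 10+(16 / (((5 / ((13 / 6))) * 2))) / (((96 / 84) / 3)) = 51 / 5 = 10.20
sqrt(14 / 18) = sqrt(7) / 3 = 0.88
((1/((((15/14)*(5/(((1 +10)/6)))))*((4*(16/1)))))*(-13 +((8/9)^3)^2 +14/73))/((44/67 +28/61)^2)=-614483937180751099/11616360842373120000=-0.05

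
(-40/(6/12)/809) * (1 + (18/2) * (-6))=4240/809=5.24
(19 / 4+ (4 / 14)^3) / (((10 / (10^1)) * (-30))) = -2183 / 13720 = -0.16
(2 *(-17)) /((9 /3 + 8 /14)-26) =238 /157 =1.52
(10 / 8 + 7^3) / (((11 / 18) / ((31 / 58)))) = 384183 / 1276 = 301.08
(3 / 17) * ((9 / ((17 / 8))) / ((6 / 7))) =252 / 289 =0.87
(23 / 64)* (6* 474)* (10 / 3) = 27255 / 8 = 3406.88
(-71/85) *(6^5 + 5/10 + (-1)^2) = -12993/2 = -6496.50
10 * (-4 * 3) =-120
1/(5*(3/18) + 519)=6/3119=0.00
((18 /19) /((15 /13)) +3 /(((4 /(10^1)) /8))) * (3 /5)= 36.49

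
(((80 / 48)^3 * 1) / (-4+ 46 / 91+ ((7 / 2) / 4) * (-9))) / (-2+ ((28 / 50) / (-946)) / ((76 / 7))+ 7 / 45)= 81781700000 / 370450237491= 0.22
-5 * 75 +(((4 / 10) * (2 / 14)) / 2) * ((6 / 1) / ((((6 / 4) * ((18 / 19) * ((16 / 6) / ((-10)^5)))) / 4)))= -387875 / 21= -18470.24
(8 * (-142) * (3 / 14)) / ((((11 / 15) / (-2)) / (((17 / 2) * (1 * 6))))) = 2607120 / 77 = 33858.70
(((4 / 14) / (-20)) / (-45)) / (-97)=-1 / 305550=-0.00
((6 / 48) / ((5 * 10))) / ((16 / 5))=1 / 1280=0.00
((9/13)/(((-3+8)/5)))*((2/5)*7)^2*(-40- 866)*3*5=-4794552/65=-73762.34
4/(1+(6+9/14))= 56/107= 0.52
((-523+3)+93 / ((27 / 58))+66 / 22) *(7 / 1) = -2220.56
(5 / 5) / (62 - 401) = -1 / 339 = -0.00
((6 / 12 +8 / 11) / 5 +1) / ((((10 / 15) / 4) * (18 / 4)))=274 / 165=1.66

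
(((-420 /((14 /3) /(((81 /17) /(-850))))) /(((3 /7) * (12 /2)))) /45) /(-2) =-63 /28900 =-0.00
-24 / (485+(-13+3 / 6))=-16 / 315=-0.05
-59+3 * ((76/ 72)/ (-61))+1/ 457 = -9876775/ 167262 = -59.05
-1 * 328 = -328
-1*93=-93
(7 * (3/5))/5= 21/25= 0.84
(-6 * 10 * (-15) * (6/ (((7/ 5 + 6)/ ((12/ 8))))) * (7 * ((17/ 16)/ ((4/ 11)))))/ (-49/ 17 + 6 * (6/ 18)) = -15020775/ 592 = -25372.93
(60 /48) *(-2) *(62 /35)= -31 /7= -4.43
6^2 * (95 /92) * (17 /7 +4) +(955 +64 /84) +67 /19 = 10996463 /9177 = 1198.26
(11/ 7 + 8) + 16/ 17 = 1251/ 119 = 10.51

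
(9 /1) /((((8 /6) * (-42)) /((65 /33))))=-195 /616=-0.32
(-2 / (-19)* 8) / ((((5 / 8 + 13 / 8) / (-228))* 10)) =-128 / 15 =-8.53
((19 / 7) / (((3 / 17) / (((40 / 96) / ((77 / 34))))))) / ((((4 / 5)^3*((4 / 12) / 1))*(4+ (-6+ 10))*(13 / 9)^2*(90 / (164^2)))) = 3461389125 / 11659648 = 296.87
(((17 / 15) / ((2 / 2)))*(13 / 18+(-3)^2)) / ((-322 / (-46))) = 85 / 54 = 1.57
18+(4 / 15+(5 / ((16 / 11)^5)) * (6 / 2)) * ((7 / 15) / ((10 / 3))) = 14438791453 / 786432000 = 18.36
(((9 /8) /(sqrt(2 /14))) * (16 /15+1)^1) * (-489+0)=-3008.02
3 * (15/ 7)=45/ 7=6.43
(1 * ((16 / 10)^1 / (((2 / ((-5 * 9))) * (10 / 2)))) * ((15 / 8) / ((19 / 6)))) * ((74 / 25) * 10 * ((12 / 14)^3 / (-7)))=2589408 / 228095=11.35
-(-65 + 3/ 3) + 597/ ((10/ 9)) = 6013/ 10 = 601.30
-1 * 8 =-8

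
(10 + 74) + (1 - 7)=78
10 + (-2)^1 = 8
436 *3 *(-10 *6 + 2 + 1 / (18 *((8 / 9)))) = -303129 / 4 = -75782.25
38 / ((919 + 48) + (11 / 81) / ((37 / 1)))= 56943 / 1449055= 0.04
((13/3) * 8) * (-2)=-208/3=-69.33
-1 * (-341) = 341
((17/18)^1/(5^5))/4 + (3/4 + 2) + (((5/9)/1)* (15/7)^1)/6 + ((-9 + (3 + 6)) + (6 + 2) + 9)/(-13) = 33595297/20475000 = 1.64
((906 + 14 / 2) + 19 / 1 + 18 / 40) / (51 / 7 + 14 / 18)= 1174887 / 10160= 115.64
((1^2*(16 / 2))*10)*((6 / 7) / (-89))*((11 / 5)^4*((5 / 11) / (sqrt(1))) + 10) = -2784 / 175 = -15.91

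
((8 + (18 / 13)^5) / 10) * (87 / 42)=35234362 / 12995255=2.71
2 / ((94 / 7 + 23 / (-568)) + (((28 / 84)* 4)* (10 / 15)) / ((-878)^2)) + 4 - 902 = -897.85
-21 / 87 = -7 / 29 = -0.24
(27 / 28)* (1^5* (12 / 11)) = 81 / 77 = 1.05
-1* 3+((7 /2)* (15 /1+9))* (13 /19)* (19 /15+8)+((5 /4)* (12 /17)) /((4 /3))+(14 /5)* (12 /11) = 37896709 /71060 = 533.31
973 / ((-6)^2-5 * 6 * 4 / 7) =51.60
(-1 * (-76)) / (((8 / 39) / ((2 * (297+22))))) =236379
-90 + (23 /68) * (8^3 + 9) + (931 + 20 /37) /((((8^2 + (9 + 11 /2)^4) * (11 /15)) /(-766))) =871495037 /13566124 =64.24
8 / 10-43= -211 / 5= -42.20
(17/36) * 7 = 119/36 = 3.31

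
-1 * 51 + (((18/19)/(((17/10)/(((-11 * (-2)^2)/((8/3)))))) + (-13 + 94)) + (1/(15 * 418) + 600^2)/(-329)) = -5377544231/5009730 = -1073.42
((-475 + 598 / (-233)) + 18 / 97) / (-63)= 3596429 / 474621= 7.58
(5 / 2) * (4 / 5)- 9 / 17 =25 / 17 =1.47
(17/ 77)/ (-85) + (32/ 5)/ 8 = 0.80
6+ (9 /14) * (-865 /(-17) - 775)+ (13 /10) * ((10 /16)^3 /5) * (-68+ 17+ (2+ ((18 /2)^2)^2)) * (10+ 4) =20287223 /3808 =5327.53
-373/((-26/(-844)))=-157406/13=-12108.15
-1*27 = -27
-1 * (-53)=53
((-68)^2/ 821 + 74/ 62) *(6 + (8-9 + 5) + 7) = 2953257/ 25451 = 116.04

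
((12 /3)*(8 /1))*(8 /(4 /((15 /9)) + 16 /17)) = 5440 /71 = 76.62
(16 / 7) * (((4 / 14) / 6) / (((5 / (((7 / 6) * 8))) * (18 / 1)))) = 32 / 2835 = 0.01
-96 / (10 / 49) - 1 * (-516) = 228 / 5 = 45.60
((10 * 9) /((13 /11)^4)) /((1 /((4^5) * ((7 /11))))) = 858654720 /28561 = 30063.89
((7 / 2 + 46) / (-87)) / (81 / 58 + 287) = -33 / 16727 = -0.00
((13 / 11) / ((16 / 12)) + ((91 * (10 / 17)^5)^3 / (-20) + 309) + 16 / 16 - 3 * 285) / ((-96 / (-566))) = -6620985597587869823920093 / 2015145828262910318272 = -3285.61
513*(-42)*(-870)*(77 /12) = 120280545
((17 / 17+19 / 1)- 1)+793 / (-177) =2570 / 177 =14.52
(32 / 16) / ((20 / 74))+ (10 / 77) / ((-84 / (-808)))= 69929 / 8085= 8.65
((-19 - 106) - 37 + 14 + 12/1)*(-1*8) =1088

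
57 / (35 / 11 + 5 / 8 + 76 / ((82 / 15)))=205656 / 63895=3.22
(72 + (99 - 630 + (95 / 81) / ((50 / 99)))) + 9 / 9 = -41011 / 90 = -455.68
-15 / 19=-0.79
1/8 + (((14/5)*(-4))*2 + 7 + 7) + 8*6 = 1589/40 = 39.72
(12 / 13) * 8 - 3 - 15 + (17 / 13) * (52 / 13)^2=134 / 13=10.31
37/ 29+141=4126/ 29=142.28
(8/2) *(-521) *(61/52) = -2444.69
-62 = -62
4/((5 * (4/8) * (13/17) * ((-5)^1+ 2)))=-136/195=-0.70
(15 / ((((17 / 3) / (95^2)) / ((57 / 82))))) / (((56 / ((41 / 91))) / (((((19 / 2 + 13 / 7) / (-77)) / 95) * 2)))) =-38744325 / 93389296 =-0.41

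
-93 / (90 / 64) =-992 / 15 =-66.13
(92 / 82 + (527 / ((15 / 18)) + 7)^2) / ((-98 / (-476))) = 14247846846 / 7175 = 1985762.63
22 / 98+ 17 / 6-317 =-92299 / 294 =-313.94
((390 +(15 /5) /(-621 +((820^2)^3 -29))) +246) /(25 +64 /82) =7927277964052207050723 /321335051695167312950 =24.67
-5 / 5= -1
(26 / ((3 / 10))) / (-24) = -65 / 18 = -3.61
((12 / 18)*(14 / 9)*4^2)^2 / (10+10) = 50176 / 3645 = 13.77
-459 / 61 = -7.52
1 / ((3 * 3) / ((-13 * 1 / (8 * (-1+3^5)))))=-13 / 17424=-0.00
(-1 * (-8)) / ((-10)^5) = -0.00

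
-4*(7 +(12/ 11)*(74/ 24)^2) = -2293/ 33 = -69.48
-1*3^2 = -9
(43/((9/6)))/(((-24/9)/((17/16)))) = -731/64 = -11.42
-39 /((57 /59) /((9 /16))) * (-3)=20709 /304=68.12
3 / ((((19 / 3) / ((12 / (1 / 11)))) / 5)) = 5940 / 19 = 312.63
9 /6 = 3 /2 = 1.50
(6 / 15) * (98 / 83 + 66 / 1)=11152 / 415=26.87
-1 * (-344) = 344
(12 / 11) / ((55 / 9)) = 108 / 605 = 0.18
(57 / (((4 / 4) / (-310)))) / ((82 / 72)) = -636120 / 41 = -15515.12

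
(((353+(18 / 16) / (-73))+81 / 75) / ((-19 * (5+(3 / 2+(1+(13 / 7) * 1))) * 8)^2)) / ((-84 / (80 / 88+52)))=-3509983897 / 31837965843200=-0.00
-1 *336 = -336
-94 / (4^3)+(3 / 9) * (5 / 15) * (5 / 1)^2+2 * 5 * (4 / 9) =1657 / 288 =5.75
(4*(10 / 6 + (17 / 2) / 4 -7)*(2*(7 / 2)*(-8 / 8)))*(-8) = -2156 / 3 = -718.67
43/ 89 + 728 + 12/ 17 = 1103263/ 1513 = 729.19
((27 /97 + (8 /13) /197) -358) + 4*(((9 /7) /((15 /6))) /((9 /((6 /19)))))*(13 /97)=-59092538331 /165197305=-357.71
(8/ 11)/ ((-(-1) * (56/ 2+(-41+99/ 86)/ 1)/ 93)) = -63984/ 11209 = -5.71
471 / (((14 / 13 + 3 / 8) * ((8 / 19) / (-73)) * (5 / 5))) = -8492601 / 151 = -56242.39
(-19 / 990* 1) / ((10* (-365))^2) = -19 / 13189275000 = -0.00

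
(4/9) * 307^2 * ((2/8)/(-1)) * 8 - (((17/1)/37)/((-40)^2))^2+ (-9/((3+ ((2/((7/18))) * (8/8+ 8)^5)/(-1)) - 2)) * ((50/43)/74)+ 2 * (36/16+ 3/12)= -241527343309866213120151/2883155035829760000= -83771.89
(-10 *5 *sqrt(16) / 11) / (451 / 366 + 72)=-0.25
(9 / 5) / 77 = 9 / 385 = 0.02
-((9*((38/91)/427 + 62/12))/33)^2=-1451530992025/730775361316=-1.99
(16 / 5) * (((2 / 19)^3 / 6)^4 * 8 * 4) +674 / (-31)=-604168573457485904938 / 27788168808875651355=-21.74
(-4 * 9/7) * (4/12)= -12/7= -1.71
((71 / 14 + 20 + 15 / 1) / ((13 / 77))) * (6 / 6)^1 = 6171 / 26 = 237.35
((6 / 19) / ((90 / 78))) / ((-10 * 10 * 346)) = -13 / 1643500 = -0.00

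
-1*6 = -6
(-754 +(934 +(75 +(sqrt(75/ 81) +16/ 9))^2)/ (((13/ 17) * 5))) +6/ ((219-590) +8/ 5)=23494 * sqrt(3)/ 1053 +2007568754/ 1944891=1070.87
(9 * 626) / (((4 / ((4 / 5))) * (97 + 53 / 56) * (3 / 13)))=1367184 / 27425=49.85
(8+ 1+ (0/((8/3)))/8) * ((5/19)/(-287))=-0.01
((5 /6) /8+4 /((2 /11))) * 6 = 1061 /8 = 132.62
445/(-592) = -445/592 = -0.75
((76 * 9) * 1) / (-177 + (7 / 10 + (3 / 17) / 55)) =-255816 / 65935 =-3.88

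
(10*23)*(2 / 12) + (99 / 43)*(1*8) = 7321 / 129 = 56.75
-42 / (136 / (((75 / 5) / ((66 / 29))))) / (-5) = 609 / 1496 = 0.41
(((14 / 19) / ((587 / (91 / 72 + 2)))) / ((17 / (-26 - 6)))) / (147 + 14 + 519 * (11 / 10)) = -0.00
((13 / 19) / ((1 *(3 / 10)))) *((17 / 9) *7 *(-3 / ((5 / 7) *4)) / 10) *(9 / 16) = -10829 / 6080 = -1.78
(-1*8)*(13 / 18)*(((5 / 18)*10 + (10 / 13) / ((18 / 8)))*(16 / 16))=-1460 / 81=-18.02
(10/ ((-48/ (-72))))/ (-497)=-15/ 497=-0.03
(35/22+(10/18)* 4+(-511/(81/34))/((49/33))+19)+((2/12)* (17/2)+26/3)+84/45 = -4560989/41580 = -109.69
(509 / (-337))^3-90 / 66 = -2024685814 / 421000283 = -4.81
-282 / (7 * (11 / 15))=-4230 / 77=-54.94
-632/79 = -8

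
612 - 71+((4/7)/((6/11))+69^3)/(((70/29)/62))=6202338824/735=8438556.22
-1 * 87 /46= -87 /46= -1.89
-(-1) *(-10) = -10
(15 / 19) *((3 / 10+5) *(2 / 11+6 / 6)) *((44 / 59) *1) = 4134 / 1121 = 3.69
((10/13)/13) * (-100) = -1000/169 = -5.92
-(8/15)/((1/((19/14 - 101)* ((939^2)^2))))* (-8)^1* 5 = -11568186996994080/7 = -1652598142427725.71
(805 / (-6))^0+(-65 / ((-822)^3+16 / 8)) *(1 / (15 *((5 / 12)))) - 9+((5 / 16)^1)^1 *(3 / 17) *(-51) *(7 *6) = -126.12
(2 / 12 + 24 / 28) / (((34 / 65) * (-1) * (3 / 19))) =-53105 / 4284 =-12.40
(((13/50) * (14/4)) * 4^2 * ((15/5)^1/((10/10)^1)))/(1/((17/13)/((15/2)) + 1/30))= 1134/125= 9.07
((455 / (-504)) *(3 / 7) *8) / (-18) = 65 / 378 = 0.17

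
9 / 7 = 1.29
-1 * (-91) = 91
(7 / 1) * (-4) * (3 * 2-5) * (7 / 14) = -14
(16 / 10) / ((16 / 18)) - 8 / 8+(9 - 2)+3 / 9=8.13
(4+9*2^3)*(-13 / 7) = -988 / 7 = -141.14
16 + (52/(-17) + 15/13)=3115/221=14.10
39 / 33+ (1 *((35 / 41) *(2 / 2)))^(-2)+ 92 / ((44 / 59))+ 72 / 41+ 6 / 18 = 212162218 / 1657425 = 128.01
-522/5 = -104.40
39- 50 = -11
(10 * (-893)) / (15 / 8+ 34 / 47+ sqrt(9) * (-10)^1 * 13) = 3357680 / 145663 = 23.05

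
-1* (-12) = 12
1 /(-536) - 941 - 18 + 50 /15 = -1536715 /1608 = -955.67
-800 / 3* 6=-1600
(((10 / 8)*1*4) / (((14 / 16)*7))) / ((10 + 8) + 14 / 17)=17 / 392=0.04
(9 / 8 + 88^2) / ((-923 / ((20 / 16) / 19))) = -0.55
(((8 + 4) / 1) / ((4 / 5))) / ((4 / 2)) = 15 / 2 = 7.50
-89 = -89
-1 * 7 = -7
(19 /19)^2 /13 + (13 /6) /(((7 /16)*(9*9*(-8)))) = 1532 /22113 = 0.07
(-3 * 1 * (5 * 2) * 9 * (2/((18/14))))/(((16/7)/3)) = -2205/4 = -551.25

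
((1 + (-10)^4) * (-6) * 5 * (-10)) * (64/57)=64006400/19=3368757.89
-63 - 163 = -226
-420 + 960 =540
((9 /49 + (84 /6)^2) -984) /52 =-38603 /2548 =-15.15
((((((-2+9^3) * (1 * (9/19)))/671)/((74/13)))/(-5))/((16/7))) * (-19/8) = 0.02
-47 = -47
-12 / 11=-1.09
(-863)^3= -642735647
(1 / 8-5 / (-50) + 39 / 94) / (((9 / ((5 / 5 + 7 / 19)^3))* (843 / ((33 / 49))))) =9690967 / 66581307555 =0.00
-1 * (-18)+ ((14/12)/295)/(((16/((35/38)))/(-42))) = 645353/35872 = 17.99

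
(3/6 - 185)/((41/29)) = -261/2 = -130.50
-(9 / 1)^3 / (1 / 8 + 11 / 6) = -17496 / 47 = -372.26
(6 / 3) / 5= 2 / 5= 0.40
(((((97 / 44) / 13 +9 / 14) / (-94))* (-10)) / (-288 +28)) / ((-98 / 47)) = 3253 / 20404384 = 0.00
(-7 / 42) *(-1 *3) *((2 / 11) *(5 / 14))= 0.03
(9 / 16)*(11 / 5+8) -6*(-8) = 4299 / 80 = 53.74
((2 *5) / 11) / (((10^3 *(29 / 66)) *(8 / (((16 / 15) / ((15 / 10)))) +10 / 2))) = 6 / 47125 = 0.00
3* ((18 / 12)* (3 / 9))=3 / 2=1.50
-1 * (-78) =78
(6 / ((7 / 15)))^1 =90 / 7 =12.86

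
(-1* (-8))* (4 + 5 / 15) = 104 / 3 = 34.67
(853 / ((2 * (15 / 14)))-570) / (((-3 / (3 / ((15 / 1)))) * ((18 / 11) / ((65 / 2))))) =368797 / 1620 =227.65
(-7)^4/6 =2401/6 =400.17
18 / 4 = 4.50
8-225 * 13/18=-309/2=-154.50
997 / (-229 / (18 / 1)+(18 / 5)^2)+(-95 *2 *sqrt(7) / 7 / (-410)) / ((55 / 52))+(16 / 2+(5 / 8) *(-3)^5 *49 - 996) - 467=-4026525 / 856+988 *sqrt(7) / 15785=-4703.72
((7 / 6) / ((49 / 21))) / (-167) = -1 / 334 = -0.00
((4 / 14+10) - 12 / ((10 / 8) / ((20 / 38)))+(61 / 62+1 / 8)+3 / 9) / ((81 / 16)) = 1321066 / 1001889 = 1.32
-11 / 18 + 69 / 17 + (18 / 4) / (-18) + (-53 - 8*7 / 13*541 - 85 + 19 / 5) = -97917031 / 39780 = -2461.46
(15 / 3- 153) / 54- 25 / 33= -1039 / 297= -3.50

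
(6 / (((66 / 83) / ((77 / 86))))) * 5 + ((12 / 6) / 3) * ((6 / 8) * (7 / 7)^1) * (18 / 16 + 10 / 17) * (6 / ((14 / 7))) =425137 / 11696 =36.35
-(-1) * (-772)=-772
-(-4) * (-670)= -2680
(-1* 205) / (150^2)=-41 / 4500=-0.01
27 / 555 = 9 / 185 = 0.05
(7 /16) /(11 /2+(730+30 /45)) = 3 /5048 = 0.00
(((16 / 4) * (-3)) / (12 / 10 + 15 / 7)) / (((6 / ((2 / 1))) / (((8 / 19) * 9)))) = -1120 / 247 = -4.53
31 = 31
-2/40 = -1/20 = -0.05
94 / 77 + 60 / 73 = 11482 / 5621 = 2.04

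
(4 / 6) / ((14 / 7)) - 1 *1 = -2 / 3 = -0.67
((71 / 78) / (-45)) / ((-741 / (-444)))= -5254 / 433485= -0.01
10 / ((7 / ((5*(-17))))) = -850 / 7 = -121.43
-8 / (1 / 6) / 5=-48 / 5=-9.60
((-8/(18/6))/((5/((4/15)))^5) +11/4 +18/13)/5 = 1530614808391/1850976562500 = 0.83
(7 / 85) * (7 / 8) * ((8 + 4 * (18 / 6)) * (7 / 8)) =343 / 272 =1.26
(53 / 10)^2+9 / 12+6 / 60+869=44897 / 50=897.94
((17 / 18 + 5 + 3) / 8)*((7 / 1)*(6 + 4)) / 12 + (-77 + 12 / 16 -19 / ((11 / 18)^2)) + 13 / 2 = -11928893 / 104544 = -114.10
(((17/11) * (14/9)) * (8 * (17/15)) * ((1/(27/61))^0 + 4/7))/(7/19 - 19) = -43928/23895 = -1.84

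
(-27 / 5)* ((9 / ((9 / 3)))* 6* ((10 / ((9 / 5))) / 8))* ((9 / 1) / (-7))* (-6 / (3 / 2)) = -2430 / 7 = -347.14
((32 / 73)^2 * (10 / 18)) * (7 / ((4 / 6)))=17920 / 15987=1.12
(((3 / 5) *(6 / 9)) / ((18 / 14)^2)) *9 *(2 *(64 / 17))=12544 / 765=16.40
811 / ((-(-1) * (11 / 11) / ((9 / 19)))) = 7299 / 19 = 384.16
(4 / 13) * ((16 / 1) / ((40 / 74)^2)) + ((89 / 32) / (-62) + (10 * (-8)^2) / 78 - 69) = -85095223 / 1934400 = -43.99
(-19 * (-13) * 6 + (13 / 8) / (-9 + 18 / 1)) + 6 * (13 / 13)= 107149 / 72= 1488.18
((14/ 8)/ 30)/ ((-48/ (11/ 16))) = -77/ 92160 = -0.00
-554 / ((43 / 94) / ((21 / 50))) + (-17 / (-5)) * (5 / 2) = -1075321 / 2150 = -500.15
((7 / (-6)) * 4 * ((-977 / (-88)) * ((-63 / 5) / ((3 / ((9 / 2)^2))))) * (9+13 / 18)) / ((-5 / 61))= -183975939 / 352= -522658.92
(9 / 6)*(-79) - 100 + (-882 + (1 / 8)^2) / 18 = -308159 / 1152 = -267.50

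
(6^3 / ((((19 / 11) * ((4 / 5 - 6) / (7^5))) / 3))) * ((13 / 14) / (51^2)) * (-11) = 26146890 / 5491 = 4761.77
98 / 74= 49 / 37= 1.32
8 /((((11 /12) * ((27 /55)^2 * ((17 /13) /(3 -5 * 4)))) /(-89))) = 10181600 /243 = 41899.59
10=10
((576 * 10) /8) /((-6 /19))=-2280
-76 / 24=-19 / 6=-3.17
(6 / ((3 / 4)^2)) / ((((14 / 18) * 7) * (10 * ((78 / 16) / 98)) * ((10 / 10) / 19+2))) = 4864 / 2535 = 1.92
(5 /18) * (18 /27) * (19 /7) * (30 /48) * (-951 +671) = -2375 /27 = -87.96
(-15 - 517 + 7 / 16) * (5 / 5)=-531.56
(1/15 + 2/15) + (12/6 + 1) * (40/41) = 641/205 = 3.13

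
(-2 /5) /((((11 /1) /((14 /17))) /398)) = -11144 /935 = -11.92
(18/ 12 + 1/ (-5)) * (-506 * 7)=-23023/ 5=-4604.60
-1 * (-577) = 577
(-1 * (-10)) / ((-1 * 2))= -5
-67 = -67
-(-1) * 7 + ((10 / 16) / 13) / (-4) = 6.99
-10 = -10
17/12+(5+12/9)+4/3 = 109/12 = 9.08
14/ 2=7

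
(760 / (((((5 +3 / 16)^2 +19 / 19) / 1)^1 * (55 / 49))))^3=6931686296410652672 / 485494992494875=14277.56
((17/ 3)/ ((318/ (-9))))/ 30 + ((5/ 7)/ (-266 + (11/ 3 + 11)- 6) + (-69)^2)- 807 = 3953.99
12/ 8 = 3/ 2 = 1.50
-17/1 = -17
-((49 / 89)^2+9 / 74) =-248963 / 586154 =-0.42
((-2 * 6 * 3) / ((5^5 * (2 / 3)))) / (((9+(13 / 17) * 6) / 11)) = -306 / 21875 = -0.01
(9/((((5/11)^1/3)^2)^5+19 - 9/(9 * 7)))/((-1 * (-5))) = 96489476071660287/1010842130616333215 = 0.10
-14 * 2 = -28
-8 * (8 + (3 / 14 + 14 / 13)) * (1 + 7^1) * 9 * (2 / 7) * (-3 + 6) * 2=-5844096 / 637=-9174.41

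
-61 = -61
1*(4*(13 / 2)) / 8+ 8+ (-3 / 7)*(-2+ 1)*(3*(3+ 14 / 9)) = 479 / 28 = 17.11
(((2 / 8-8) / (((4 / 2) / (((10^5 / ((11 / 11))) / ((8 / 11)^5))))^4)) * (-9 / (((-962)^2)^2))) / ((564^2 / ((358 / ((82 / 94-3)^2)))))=73841147.83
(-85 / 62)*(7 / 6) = -595 / 372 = -1.60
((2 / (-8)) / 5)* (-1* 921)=46.05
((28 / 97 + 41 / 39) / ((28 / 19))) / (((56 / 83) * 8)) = 7993813 / 47453952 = 0.17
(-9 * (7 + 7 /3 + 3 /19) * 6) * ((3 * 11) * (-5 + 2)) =964062 /19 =50740.11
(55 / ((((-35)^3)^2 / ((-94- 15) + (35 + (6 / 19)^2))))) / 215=-293458 / 28535397296875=-0.00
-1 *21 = -21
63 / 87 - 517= -516.28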